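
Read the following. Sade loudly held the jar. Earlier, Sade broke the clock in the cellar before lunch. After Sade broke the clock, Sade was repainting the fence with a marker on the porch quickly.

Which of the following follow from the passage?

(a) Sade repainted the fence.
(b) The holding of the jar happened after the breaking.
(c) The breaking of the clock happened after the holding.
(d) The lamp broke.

(b)

(a) Not entailed — 'was repainting' is progressive on an accomplishment; it does not entail the completed 'repainted'.
(b) Entailed — the narrative places the breaking before the holding.
(c) Not entailed — the narrative places the breaking before the holding, not after.
(d) Not entailed — the clock is what broke, not the lamp.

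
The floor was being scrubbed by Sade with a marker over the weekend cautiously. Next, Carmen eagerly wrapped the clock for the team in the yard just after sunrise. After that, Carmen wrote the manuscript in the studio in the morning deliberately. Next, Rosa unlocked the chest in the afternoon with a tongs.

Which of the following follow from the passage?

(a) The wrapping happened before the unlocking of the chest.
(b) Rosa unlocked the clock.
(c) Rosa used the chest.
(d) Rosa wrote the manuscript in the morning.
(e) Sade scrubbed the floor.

(a) Entailed — the narrative places the wrapping before the unlocking.
(b) Not entailed — Rosa unlocked the chest, not the clock; the clock belongs to the wrapping event.
(c) Not entailed — the chest is the patient, not an instrument — Rosa used a tongs.
(d) Not entailed — the passage has Carmen writing the manuscript, not Rosa.
(e) Entailed — 'scrub' is an activity; 'was scrubbing' entails that some scrubbing happened, so 'scrubbed' holds.

(a), (e)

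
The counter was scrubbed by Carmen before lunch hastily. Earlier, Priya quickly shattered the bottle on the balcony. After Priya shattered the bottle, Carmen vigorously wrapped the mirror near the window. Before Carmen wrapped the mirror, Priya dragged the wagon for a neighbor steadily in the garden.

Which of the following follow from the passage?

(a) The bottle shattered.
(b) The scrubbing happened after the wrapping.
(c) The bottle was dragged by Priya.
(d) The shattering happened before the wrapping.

(a), (d)

(a) Entailed — 'Priya shattered the bottle' is causative; it entails the inchoative 'the bottle shattered'.
(b) Not entailed — the narrative doesn't order the wrapping relative to the scrubbing.
(c) Not entailed — Priya dragged the wagon, not the bottle; the bottle belongs to the shattering event.
(d) Entailed — the narrative places the shattering before the wrapping.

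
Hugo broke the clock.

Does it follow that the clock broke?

yes

'Hugo broke the clock' is the causative; it entails the inchoative 'the clock broke'.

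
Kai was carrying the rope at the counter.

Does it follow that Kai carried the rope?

'carry' is atelic; if Kai was carrying the rope, then Kai carried the rope (for some time).

yes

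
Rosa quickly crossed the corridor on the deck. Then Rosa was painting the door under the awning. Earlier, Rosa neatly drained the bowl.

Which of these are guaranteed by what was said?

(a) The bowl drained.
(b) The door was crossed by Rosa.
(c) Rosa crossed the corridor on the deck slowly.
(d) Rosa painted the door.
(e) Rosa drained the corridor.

(a)

(a) Entailed — 'Rosa drained the bowl' is causative; it entails the inchoative 'the bowl drained'.
(b) Not entailed — Rosa crossed the corridor, not the door; the door belongs to the painting event.
(c) Not entailed — 'slowly' adds a manner not in (and inconsistent with) the original.
(d) Not entailed — 'was painting' is progressive on an accomplishment; it does not entail the completed 'painted'.
(e) Not entailed — Rosa drained the bowl, not the corridor; the corridor belongs to the crossing event.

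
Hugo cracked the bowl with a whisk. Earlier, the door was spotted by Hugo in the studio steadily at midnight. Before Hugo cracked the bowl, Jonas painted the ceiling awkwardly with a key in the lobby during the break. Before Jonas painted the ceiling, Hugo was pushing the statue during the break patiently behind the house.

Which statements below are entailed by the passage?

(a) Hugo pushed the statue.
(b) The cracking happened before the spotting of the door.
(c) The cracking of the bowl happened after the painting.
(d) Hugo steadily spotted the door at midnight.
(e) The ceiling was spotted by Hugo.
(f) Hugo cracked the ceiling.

(a), (c), (d)

(a) Entailed — 'push' is an activity; 'was pushing' entails that some pushing happened, so 'pushed' holds.
(b) Not entailed — the narrative places the spotting before the cracking, not after.
(c) Entailed — the narrative places the painting before the cracking.
(d) Entailed — dropping 'in the studio' leaves a sub-description the original still satisfies.
(e) Not entailed — Hugo spotted the door, not the ceiling; the ceiling belongs to the painting event.
(f) Not entailed — Hugo cracked the bowl, not the ceiling; the ceiling belongs to the painting event.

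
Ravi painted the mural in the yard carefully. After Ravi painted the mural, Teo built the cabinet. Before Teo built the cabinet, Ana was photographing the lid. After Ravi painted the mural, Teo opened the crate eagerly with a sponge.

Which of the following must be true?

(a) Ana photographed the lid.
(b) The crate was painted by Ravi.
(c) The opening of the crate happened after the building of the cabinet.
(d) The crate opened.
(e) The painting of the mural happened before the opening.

(d), (e)

(a) Not entailed — 'was photographing' is progressive on an accomplishment; it does not entail the completed 'photographed'.
(b) Not entailed — Ravi painted the mural, not the crate; the crate belongs to the opening event.
(c) Not entailed — the narrative doesn't order the building relative to the opening.
(d) Entailed — 'Teo opened the crate' is causative; it entails the inchoative 'the crate opened'.
(e) Entailed — the narrative places the painting before the opening.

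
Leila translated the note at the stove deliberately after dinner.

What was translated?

the note

'the note' marks the patient of the translating event.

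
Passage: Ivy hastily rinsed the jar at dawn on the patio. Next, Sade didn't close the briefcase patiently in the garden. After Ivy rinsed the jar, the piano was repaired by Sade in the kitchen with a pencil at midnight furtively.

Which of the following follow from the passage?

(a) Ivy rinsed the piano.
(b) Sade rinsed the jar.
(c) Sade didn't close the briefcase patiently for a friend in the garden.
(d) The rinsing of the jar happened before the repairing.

(c), (d)

(a) Not entailed — Ivy rinsed the jar, not the piano; the piano belongs to the repairing event.
(b) Not entailed — the passage has Ivy rinsing the jar, not Sade.
(c) Entailed — under negation, adding a further restriction is entailed: if no such closing event occurred, none occurred for a friend either.
(d) Entailed — the narrative places the rinsing before the repairing.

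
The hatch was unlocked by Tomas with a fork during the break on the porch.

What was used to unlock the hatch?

a fork

'with a fork' marks the instrument of the unlocking event.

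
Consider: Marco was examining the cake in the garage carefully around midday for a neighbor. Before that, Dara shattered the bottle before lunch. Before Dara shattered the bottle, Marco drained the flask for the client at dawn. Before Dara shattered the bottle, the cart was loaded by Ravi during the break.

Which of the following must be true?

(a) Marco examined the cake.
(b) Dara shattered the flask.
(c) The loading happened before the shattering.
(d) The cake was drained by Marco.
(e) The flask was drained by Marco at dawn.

(a) Entailed — 'examine' is an activity; 'was examining' entails that some examining happened, so 'examined' holds.
(b) Not entailed — Dara shattered the bottle, not the flask; the flask belongs to the draining event.
(c) Entailed — the narrative places the loading before the shattering.
(d) Not entailed — Marco drained the flask, not the cake; the cake belongs to the examining event.
(e) Entailed — dropping 'for the client' leaves a sub-description the original still satisfies.

(a), (c), (e)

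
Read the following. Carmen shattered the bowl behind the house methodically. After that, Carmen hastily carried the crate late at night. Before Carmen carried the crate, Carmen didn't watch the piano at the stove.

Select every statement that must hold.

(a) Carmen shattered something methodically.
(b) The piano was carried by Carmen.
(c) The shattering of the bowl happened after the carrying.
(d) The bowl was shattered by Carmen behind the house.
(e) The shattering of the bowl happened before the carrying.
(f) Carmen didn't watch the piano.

(a), (d), (e)

(a) Entailed — dropping 'behind the house' and generalizing the patient leaves a sub-description the original still satisfies.
(b) Not entailed — Carmen carried the crate, not the piano; the piano belongs to the watching event.
(c) Not entailed — the narrative places the shattering before the carrying, not after.
(d) Entailed — dropping 'methodically' leaves a sub-description the original still satisfies.
(e) Entailed — the narrative places the shattering before the carrying.
(f) Not entailed — dropping 'at the stove' under negation is not valid — the original leaves open that Carmen watched the piano some other way.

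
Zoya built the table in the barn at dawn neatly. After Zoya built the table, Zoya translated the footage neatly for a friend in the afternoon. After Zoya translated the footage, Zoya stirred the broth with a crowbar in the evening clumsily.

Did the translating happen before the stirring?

The narrative orders the translating before the stirring.

yes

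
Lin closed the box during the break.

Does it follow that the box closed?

'Lin closed the box' is the causative; it entails the inchoative 'the box closed'.

yes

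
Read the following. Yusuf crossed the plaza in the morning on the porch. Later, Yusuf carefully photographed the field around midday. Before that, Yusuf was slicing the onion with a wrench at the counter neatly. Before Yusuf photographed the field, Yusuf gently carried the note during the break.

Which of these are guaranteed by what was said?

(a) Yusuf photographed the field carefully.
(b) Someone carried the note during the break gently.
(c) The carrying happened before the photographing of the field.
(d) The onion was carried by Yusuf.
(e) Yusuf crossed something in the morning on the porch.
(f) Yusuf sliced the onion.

(a) Entailed — every conjunct here is already in the original photographing event.
(b) Entailed — generalizing the agent leaves a sub-description the original still satisfies.
(c) Entailed — the narrative places the carrying before the photographing.
(d) Not entailed — Yusuf carried the note, not the onion; the onion belongs to the slicing event.
(e) Entailed — every conjunct here is already in the original crossing event.
(f) Not entailed — 'was slicing' is progressive on an accomplishment; it does not entail the completed 'sliced'.

(a), (b), (c), (e)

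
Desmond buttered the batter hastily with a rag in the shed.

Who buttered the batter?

Desmond

'Desmond' marks the agent of the buttering event.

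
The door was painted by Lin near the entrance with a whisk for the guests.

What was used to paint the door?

a whisk

'with a whisk' marks the instrument of the painting event.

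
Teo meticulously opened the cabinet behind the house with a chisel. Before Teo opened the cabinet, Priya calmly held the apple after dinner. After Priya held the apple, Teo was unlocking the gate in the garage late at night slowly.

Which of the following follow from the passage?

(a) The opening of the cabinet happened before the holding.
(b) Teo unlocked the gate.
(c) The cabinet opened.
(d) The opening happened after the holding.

(c), (d)

(a) Not entailed — the narrative places the holding before the opening, not after.
(b) Not entailed — 'was unlocking' is progressive on an accomplishment; it does not entail the completed 'unlocked'.
(c) Entailed — 'Teo opened the cabinet' is causative; it entails the inchoative 'the cabinet opened'.
(d) Entailed — the narrative places the holding before the opening.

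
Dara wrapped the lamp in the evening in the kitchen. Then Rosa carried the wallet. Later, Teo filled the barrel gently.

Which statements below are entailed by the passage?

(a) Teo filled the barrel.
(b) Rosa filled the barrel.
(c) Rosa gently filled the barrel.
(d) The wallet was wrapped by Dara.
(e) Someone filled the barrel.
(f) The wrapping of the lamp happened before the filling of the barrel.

(a), (e), (f)

(a) Entailed — every conjunct here is already in the original filling event.
(b) Not entailed — the passage has Teo filling the barrel, not Rosa.
(c) Not entailed — the passage has Teo filling the barrel, not Rosa.
(d) Not entailed — Dara wrapped the lamp, not the wallet; the wallet belongs to the carrying event.
(e) Entailed — the original entails any weakening of itself; this just drops 'gently' and generalizes the agent.
(f) Entailed — the narrative places the wrapping before the filling.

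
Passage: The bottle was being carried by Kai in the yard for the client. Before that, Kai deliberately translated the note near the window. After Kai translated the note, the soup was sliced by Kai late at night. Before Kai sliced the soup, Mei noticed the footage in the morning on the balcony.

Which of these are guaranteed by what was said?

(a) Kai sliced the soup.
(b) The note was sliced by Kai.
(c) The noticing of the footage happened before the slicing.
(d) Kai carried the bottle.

(a) Entailed — the original entails any weakening of itself; this just drops 'late at night'.
(b) Not entailed — Kai sliced the soup, not the note; the note belongs to the translating event.
(c) Entailed — the narrative places the noticing before the slicing.
(d) Entailed — 'carry' is an activity; 'was carrying' entails that some carrying happened, so 'carried' holds.

(a), (c), (d)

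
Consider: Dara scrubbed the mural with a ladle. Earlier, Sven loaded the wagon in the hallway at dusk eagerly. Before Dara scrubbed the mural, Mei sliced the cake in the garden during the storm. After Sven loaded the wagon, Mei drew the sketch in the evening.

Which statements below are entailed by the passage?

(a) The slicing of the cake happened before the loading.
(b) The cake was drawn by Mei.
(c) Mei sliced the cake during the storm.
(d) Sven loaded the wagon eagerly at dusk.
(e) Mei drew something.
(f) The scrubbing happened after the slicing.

(a) Not entailed — the narrative doesn't order the slicing relative to the loading.
(b) Not entailed — Mei drew the sketch, not the cake; the cake belongs to the slicing event.
(c) Entailed — every conjunct here is already in the original slicing event.
(d) Entailed — dropping 'in the hallway' leaves a sub-description the original still satisfies.
(e) Entailed — dropping 'in the evening' and generalizing the patient leaves a sub-description the original still satisfies.
(f) Entailed — the narrative places the slicing before the scrubbing.

(c), (d), (e), (f)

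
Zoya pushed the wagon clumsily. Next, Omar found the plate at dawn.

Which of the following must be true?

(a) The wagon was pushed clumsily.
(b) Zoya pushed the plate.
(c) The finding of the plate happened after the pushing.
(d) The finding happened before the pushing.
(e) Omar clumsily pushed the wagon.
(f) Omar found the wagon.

(a) Entailed — this follows by dropping conjuncts from the pushing event's description.
(b) Not entailed — Zoya pushed the wagon, not the plate; the plate belongs to the finding event.
(c) Entailed — the narrative places the pushing before the finding.
(d) Not entailed — the narrative places the pushing before the finding, not after.
(e) Not entailed — the passage has Zoya pushing the wagon, not Omar.
(f) Not entailed — Omar found the plate, not the wagon; the wagon belongs to the pushing event.

(a), (c)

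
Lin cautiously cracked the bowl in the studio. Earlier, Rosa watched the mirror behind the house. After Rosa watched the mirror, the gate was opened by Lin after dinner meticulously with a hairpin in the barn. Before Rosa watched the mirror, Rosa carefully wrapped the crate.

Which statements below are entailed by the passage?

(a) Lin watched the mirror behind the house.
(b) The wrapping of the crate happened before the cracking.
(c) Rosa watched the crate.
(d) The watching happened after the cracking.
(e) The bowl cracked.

(a) Not entailed — the passage has Rosa watching the mirror, not Lin.
(b) Entailed — the narrative places the wrapping before the cracking.
(c) Not entailed — Rosa watched the mirror, not the crate; the crate belongs to the wrapping event.
(d) Not entailed — the narrative places the watching before the cracking, not after.
(e) Entailed — 'Lin cracked the bowl' is causative; it entails the inchoative 'the bowl cracked'.

(b), (e)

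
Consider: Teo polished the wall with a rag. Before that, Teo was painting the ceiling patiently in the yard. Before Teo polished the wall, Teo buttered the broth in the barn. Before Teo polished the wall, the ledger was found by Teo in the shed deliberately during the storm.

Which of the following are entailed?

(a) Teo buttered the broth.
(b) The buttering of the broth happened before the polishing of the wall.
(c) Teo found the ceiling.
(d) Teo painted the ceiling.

(a) Entailed — this follows by dropping conjuncts from the buttering event's description.
(b) Entailed — the narrative places the buttering before the polishing.
(c) Not entailed — Teo found the ledger, not the ceiling; the ceiling belongs to the painting event.
(d) Not entailed — 'was painting' is progressive on an accomplishment; it does not entail the completed 'painted'.

(a), (b)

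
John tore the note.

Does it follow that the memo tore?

no

Nothing is said about any memo; only the note is affected.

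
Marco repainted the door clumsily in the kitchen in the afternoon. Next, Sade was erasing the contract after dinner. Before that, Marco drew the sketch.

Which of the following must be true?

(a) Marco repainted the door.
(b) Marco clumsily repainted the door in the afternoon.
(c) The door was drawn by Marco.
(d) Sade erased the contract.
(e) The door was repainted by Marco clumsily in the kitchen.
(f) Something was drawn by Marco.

(a) Entailed — the original entails any weakening of itself; this just drops 'clumsily', 'in the afternoon', 'in the kitchen'.
(b) Entailed — this follows by dropping conjuncts from the repainting event's description.
(c) Not entailed — Marco drew the sketch, not the door; the door belongs to the repainting event.
(d) Not entailed — 'was erasing' is progressive on an accomplishment; it does not entail the completed 'erased'.
(e) Entailed — every conjunct here is already in the original repainting event.
(f) Entailed — every conjunct here is already in the original drawing event.

(a), (b), (e), (f)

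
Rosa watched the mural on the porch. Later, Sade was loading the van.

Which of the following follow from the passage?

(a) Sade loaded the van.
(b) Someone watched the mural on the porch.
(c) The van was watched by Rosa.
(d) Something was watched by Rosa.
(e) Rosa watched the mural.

(a) Not entailed — 'was loading' is progressive on an accomplishment; it does not entail the completed 'loaded'.
(b) Entailed — this follows by dropping conjuncts from the watching event's description.
(c) Not entailed — Rosa watched the mural, not the van; the van belongs to the loading event.
(d) Entailed — this follows by dropping conjuncts from the watching event's description.
(e) Entailed — the original entails any weakening of itself; this just drops 'on the porch'.

(b), (d), (e)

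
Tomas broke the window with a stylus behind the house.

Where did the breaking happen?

'behind the house' marks the location of the breaking event.

behind the house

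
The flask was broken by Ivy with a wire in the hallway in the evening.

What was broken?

the flask

'the flask' marks the patient of the breaking event.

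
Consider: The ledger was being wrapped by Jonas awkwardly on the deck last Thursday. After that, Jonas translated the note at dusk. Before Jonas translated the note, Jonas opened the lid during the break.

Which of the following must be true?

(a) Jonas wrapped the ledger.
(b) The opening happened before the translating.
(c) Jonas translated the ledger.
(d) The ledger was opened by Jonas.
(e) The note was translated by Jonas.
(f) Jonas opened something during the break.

(a) Not entailed — 'was wrapping' is progressive on an accomplishment; it does not entail the completed 'wrapped'.
(b) Entailed — the narrative places the opening before the translating.
(c) Not entailed — Jonas translated the note, not the ledger; the ledger belongs to the wrapping event.
(d) Not entailed — Jonas opened the lid, not the ledger; the ledger belongs to the wrapping event.
(e) Entailed — every conjunct here is already in the original translating event.
(f) Entailed — this follows by dropping conjuncts from the opening event's description.

(b), (e), (f)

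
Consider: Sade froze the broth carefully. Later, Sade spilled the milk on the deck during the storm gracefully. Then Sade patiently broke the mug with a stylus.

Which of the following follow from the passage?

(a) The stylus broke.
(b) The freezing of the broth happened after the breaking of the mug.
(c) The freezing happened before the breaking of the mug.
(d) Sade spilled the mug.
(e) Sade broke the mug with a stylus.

(a) Not entailed — the mug is what broke, not the stylus.
(b) Not entailed — the narrative places the freezing before the breaking, not after.
(c) Entailed — the narrative places the freezing before the breaking.
(d) Not entailed — Sade spilled the milk, not the mug; the mug belongs to the breaking event.
(e) Entailed — dropping 'patiently' leaves a sub-description the original still satisfies.

(c), (e)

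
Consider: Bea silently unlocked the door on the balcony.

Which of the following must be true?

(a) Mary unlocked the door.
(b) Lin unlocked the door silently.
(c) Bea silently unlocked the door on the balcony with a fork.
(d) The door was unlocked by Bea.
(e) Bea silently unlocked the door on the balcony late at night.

(a) Not entailed — the passage has Bea unlocking the door, not Mary.
(b) Not entailed — the passage has Bea unlocking the door, not Lin.
(c) Not entailed — 'with a fork' adds information not in the original event.
(d) Entailed — dropping 'on the balcony', 'silently' leaves a sub-description the original still satisfies.
(e) Not entailed — 'late at night' adds information not in the original event.

(d)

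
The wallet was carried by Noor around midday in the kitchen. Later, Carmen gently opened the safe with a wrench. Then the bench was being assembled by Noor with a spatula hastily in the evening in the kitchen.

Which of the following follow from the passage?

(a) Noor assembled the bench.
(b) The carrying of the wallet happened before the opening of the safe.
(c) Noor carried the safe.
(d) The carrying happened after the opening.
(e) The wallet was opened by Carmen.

(a) Not entailed — 'was assembling' is progressive on an accomplishment; it does not entail the completed 'assembled'.
(b) Entailed — the narrative places the carrying before the opening.
(c) Not entailed — Noor carried the wallet, not the safe; the safe belongs to the opening event.
(d) Not entailed — the narrative places the carrying before the opening, not after.
(e) Not entailed — Carmen opened the safe, not the wallet; the wallet belongs to the carrying event.

(b)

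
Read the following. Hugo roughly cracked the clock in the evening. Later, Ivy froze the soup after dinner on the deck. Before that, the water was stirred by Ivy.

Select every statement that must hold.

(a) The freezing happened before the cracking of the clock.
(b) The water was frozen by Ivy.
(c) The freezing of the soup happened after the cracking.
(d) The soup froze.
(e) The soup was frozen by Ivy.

(a) Not entailed — the narrative places the cracking before the freezing, not after.
(b) Not entailed — Ivy froze the soup, not the water; the water belongs to the stirring event.
(c) Entailed — the narrative places the cracking before the freezing.
(d) Entailed — 'Ivy froze the soup' is causative; it entails the inchoative 'the soup froze'.
(e) Entailed — the original entails any weakening of itself; this just drops 'on the deck', 'after dinner'.

(c), (d), (e)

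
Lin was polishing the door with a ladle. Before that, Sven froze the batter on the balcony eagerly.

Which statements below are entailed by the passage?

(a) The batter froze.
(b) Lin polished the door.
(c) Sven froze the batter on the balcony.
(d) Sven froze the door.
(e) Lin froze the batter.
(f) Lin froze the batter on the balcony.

(a), (b), (c)

(a) Entailed — 'Sven froze the batter' is causative; it entails the inchoative 'the batter froze'.
(b) Entailed — 'polish' is an activity; 'was polishing' entails that some polishing happened, so 'polished' holds.
(c) Entailed — the original entails any weakening of itself; this just drops 'eagerly'.
(d) Not entailed — Sven froze the batter, not the door; the door belongs to the polishing event.
(e) Not entailed — the passage has Sven freezing the batter, not Lin.
(f) Not entailed — the passage has Sven freezing the batter, not Lin.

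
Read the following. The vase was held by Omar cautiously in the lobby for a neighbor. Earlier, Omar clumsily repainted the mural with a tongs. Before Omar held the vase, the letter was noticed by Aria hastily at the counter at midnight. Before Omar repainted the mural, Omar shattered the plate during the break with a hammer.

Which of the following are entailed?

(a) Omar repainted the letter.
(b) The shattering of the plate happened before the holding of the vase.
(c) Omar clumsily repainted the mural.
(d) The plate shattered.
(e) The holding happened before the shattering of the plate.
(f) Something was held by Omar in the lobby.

(b), (c), (d), (f)

(a) Not entailed — Omar repainted the mural, not the letter; the letter belongs to the noticing event.
(b) Entailed — the narrative places the shattering before the holding.
(c) Entailed — dropping 'with a tongs' leaves a sub-description the original still satisfies.
(d) Entailed — 'Omar shattered the plate' is causative; it entails the inchoative 'the plate shattered'.
(e) Not entailed — the narrative places the shattering before the holding, not after.
(f) Entailed — the original entails any weakening of itself; this just drops 'for a neighbor', 'cautiously' and generalizes the patient.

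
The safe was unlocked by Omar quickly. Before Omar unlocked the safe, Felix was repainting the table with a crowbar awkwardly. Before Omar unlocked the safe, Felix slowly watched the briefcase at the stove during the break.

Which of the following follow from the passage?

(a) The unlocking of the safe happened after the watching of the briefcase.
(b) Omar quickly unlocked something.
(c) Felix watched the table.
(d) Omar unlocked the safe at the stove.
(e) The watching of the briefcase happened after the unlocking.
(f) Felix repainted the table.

(a) Entailed — the narrative places the watching before the unlocking.
(b) Entailed — generalizing the patient leaves a sub-description the original still satisfies.
(c) Not entailed — Felix watched the briefcase, not the table; the table belongs to the repainting event.
(d) Not entailed — 'at the stove' adds information not in the original event.
(e) Not entailed — the narrative places the watching before the unlocking, not after.
(f) Not entailed — 'was repainting' is progressive on an accomplishment; it does not entail the completed 'repainted'.

(a), (b)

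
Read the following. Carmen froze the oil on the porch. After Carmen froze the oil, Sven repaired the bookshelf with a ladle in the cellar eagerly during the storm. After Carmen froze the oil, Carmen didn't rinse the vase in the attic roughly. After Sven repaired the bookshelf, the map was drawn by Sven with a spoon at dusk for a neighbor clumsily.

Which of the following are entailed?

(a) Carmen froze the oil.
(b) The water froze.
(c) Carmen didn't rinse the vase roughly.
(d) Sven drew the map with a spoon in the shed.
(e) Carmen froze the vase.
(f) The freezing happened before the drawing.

(a), (f)

(a) Entailed — the original entails any weakening of itself; this just drops 'on the porch'.
(b) Not entailed — the oil is what froze, not the water.
(c) Not entailed — dropping 'in the attic' under negation is not valid — the original leaves open that Carmen rinsed the vase some other way.
(d) Not entailed — 'in the shed' adds information not in the original event.
(e) Not entailed — Carmen froze the oil, not the vase; the vase belongs to the rinsing event.
(f) Entailed — the narrative places the freezing before the drawing.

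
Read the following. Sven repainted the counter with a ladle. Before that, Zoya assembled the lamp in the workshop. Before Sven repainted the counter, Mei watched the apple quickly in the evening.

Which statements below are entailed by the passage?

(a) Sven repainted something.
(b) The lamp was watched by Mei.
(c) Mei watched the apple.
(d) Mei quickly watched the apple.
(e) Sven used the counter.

(a), (c), (d)

(a) Entailed — the original entails any weakening of itself; this just drops 'with a ladle' and generalizes the patient.
(b) Not entailed — Mei watched the apple, not the lamp; the lamp belongs to the assembling event.
(c) Entailed — this follows by dropping conjuncts from the watching event's description.
(d) Entailed — every conjunct here is already in the original watching event.
(e) Not entailed — the counter is the patient, not an instrument — Sven used a ladle.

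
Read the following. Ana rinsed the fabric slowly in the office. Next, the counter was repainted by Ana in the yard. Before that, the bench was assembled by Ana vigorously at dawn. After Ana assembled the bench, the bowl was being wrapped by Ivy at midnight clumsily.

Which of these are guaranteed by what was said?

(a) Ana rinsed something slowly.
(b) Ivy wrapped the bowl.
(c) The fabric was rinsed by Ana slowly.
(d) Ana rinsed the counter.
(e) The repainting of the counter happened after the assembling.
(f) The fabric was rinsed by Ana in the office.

(a) Entailed — dropping 'in the office' and generalizing the patient leaves a sub-description the original still satisfies.
(b) Not entailed — 'was wrapping' is progressive on an accomplishment; it does not entail the completed 'wrapped'.
(c) Entailed — this follows by dropping conjuncts from the rinsing event's description.
(d) Not entailed — Ana rinsed the fabric, not the counter; the counter belongs to the repainting event.
(e) Entailed — the narrative places the assembling before the repainting.
(f) Entailed — this follows by dropping conjuncts from the rinsing event's description.

(a), (c), (e), (f)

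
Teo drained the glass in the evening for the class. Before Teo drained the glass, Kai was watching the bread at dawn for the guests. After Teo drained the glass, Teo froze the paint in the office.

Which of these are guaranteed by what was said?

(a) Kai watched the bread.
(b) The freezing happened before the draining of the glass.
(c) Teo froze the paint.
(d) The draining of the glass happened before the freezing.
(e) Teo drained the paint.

(a) Entailed — 'watch' is an activity; 'was watching' entails that some watching happened, so 'watched' holds.
(b) Not entailed — the narrative places the draining before the freezing, not after.
(c) Entailed — dropping 'in the office' leaves a sub-description the original still satisfies.
(d) Entailed — the narrative places the draining before the freezing.
(e) Not entailed — Teo drained the glass, not the paint; the paint belongs to the freezing event.

(a), (c), (d)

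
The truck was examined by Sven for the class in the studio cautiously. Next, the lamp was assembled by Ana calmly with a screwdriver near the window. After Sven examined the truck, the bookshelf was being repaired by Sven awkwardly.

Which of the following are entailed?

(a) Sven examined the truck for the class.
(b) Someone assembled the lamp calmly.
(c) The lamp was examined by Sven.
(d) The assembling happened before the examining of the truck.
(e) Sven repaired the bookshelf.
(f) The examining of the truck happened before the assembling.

(a), (b), (f)

(a) Entailed — this follows by dropping conjuncts from the examining event's description.
(b) Entailed — the original entails any weakening of itself; this just drops 'with a screwdriver', 'near the window' and generalizes the agent.
(c) Not entailed — Sven examined the truck, not the lamp; the lamp belongs to the assembling event.
(d) Not entailed — the narrative places the examining before the assembling, not after.
(e) Not entailed — 'was repairing' is progressive on an accomplishment; it does not entail the completed 'repaired'.
(f) Entailed — the narrative places the examining before the assembling.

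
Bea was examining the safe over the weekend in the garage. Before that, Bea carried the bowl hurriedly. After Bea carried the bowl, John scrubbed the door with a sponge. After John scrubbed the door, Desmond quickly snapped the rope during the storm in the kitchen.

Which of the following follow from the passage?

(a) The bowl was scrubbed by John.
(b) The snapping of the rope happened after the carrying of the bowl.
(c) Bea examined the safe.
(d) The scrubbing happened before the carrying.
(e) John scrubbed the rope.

(b), (c)

(a) Not entailed — John scrubbed the door, not the bowl; the bowl belongs to the carrying event.
(b) Entailed — the narrative places the carrying before the snapping.
(c) Entailed — 'examine' is an activity; 'was examining' entails that some examining happened, so 'examined' holds.
(d) Not entailed — the narrative places the carrying before the scrubbing, not after.
(e) Not entailed — John scrubbed the door, not the rope; the rope belongs to the snapping event.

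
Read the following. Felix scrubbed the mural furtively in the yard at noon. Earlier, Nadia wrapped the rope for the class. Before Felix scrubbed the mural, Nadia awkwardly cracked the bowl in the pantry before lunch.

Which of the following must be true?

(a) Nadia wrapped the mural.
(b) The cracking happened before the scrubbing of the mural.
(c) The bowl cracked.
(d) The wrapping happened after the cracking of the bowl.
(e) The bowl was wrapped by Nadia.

(a) Not entailed — Nadia wrapped the rope, not the mural; the mural belongs to the scrubbing event.
(b) Entailed — the narrative places the cracking before the scrubbing.
(c) Entailed — 'Nadia cracked the bowl' is causative; it entails the inchoative 'the bowl cracked'.
(d) Not entailed — the narrative doesn't order the cracking relative to the wrapping.
(e) Not entailed — Nadia wrapped the rope, not the bowl; the bowl belongs to the cracking event.

(b), (c)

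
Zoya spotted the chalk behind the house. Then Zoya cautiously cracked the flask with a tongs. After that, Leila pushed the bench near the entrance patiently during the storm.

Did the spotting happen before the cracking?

The narrative orders the spotting before the cracking.

yes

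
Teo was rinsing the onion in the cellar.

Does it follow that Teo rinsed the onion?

'rinse' is atelic; if Teo was rinsing the onion, then Teo rinsed the onion (for some time).

yes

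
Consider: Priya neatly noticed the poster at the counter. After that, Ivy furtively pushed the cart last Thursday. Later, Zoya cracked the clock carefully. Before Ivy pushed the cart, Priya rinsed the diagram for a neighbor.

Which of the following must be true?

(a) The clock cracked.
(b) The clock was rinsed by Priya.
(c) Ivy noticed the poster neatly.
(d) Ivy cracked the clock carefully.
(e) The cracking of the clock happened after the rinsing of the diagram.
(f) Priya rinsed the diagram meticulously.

(a) Entailed — 'Zoya cracked the clock' is causative; it entails the inchoative 'the clock cracked'.
(b) Not entailed — Priya rinsed the diagram, not the clock; the clock belongs to the cracking event.
(c) Not entailed — the passage has Priya noticing the poster, not Ivy.
(d) Not entailed — the passage has Zoya cracking the clock, not Ivy.
(e) Entailed — the narrative places the rinsing before the cracking.
(f) Not entailed — 'meticulously' adds information not in the original event.

(a), (e)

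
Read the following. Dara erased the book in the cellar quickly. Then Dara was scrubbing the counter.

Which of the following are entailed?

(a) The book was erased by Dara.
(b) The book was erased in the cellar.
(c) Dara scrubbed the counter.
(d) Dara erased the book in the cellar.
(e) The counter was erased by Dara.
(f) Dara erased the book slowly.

(a), (b), (c), (d)

(a) Entailed — dropping 'in the cellar', 'quickly' leaves a sub-description the original still satisfies.
(b) Entailed — every conjunct here is already in the original erasing event.
(c) Entailed — 'scrub' is an activity; 'was scrubbing' entails that some scrubbing happened, so 'scrubbed' holds.
(d) Entailed — dropping 'quickly' leaves a sub-description the original still satisfies.
(e) Not entailed — Dara erased the book, not the counter; the counter belongs to the scrubbing event.
(f) Not entailed — 'slowly' adds a manner not in (and inconsistent with) the original.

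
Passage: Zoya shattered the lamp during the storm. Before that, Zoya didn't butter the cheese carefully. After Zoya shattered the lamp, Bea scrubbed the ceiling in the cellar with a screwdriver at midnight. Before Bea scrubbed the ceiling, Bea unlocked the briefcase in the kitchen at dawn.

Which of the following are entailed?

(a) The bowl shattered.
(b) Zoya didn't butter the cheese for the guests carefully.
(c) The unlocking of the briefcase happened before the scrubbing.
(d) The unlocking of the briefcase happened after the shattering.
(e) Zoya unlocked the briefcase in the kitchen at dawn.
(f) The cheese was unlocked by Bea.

(a) Not entailed — the lamp is what shattered, not the bowl.
(b) Entailed — under negation, adding a further restriction is entailed: if no such buttering event occurred, none occurred for the guests either.
(c) Entailed — the narrative places the unlocking before the scrubbing.
(d) Not entailed — the narrative doesn't order the shattering relative to the unlocking.
(e) Not entailed — the passage has Bea unlocking the briefcase, not Zoya.
(f) Not entailed — Bea unlocked the briefcase, not the cheese; the cheese belongs to the buttering event.

(b), (c)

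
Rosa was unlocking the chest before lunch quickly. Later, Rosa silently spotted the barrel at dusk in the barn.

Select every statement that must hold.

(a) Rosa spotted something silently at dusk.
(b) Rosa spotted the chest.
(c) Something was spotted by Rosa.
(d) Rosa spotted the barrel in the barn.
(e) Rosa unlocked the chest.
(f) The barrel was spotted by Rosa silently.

(a) Entailed — dropping 'in the barn' and generalizing the patient leaves a sub-description the original still satisfies.
(b) Not entailed — Rosa spotted the barrel, not the chest; the chest belongs to the unlocking event.
(c) Entailed — the original entails any weakening of itself; this just drops 'in the barn', 'silently', 'at dusk' and generalizes the patient.
(d) Entailed — the original entails any weakening of itself; this just drops 'silently', 'at dusk'.
(e) Not entailed — 'was unlocking' is progressive on an accomplishment; it does not entail the completed 'unlocked'.
(f) Entailed — this follows by dropping conjuncts from the spotting event's description.

(a), (c), (d), (f)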